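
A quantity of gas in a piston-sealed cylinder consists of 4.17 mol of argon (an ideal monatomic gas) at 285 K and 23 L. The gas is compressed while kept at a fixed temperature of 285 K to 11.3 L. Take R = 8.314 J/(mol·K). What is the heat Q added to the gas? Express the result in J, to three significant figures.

Q ≈ -7020 J

Isothermal ⇒ ΔU = 0, so Q = W = nRT ln(V₂/V₁).
Q = (4.17)(8.314)(285) ln(11.3/23) = 9881 × -0.7107 = -7022 J.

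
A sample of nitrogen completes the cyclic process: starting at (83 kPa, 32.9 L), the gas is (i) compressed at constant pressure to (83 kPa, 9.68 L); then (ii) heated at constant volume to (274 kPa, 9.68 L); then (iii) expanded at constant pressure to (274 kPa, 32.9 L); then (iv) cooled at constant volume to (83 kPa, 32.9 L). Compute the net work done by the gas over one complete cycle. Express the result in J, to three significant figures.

W_net ≈ 4440 J

Constant-volume legs do no work.
W(i) = (83)(9.68 − 32.9) = -1927 J; W(iii) = (274)(32.9 − 9.68) = 6362 J.
W_net = -1927 + 6362 = 4435 J (the clockwise enclosed area).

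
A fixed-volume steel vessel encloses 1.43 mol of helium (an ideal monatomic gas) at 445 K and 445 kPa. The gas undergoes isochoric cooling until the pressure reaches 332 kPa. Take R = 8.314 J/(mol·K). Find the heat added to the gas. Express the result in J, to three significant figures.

Constant volume ⇒ W = 0, so Q = ΔU = nCᵥΔT with Cᵥ = 3R/2 = 12.47 J/(mol·K).
At constant V, T₂/T₁ = P₂/P₁ ⇒ ΔT = T₁(P₂/P₁ − 1) = 445·(332/445 − 1) = -113 K.
ΔU = (1.43)(12.47)(-113) = -2015 J.

Q ≈ -2020 J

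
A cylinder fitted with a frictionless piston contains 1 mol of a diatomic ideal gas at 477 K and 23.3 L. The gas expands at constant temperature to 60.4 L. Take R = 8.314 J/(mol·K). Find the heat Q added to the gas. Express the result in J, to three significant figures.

Q ≈ 3780 J

Isothermal ⇒ ΔU = 0, so Q = W = nRT ln(V₂/V₁).
Q = (1)(8.314)(477) ln(60.4/23.3) = 3966 × 0.9525 = 3778 J.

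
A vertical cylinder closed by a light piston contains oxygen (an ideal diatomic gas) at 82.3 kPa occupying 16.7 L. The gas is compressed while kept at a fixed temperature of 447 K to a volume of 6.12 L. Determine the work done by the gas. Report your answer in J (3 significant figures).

Isothermal: W = nRT ln(V₂/V₁) = P₁V₁ ln(V₂/V₁).
P₁V₁ = (82.3 kPa)(16.7 L) = 1374 J.
W = 1374 × ln(6.12/16.7) = 1374 × -1.004
W_by_gas = -1380 J.

W ≈ -1380 J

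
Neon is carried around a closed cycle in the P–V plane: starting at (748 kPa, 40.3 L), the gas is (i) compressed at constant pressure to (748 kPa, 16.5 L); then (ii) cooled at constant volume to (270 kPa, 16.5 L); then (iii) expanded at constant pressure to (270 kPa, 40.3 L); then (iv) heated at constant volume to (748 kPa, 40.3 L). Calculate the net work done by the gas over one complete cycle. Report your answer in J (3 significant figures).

W_net ≈ -11400 J

Constant-volume legs do no work.
W(i) = (748)(16.5 − 40.3) = -17802 J; W(iii) = (270)(40.3 − 16.5) = 6426 J.
W_net = -17802 + 6426 = -11376 J (the counter-clockwise enclosed area).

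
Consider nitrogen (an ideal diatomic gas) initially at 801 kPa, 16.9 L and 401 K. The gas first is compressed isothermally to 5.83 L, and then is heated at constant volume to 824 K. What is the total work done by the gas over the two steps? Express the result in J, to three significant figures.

Step 1 (isothermal): W = P₁V₁ ln(V₂/V₁) = (13537) ln(5.83/16.9) = -14407 J.
Step 2 (isochoric): W = 0 (constant volume).
W_total = -14407 + 0 = -14407 J.

W_total ≈ -14400 J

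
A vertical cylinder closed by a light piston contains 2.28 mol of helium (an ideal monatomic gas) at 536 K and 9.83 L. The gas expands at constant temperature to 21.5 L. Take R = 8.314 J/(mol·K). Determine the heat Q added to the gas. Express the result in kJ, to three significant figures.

Q ≈ 7.95 kJ

Isothermal ⇒ ΔU = 0, so Q = W = nRT ln(V₂/V₁).
Q = (2.28)(8.314)(536) ln(21.5/9.83) = 10160 × 0.7826 = 7952 J.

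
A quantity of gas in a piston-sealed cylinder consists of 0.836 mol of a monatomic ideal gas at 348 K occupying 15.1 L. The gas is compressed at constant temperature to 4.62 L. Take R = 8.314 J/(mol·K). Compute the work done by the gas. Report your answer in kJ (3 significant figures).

W ≈ -2.86 kJ

Isothermal: W = nRT ln(V₂/V₁).
W = (0.836)(8.314)(348) × ln(4.62/15.1)
  = 2419 × -1.184
W_by_gas = -2865 J.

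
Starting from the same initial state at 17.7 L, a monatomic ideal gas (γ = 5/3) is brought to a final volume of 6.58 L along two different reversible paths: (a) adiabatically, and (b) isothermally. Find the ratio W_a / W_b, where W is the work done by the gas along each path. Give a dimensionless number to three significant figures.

Path (a) adiabatic: W = P₁V₁(1 − (V₁/V₂)^(γ−1))/(γ−1) → W_a/(P₁V₁) = -1.401.
Path (b) isothermal: W = P₁V₁ ln(V₂/V₁) → W_b/(P₁V₁) = -0.9895.
W_a / W_b = -1.401 / -0.9895 = 1.416.

W_a / W_b ≈ 1.42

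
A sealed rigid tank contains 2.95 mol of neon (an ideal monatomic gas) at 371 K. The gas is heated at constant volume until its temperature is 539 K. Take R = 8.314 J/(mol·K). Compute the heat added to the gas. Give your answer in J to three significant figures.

Constant volume ⇒ W = 0, so Q = ΔU = nCᵥΔT with Cᵥ = 3R/2 = 12.47 J/(mol·K).
ΔU = (2.95)(12.47)(539 − 371) = 6181 J.

Q ≈ 6180 J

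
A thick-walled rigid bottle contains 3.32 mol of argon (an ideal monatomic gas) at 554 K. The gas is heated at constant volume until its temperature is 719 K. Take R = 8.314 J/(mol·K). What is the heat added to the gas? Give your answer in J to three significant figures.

Constant volume ⇒ W = 0, so Q = ΔU = nCᵥΔT with Cᵥ = 3R/2 = 12.47 J/(mol·K).
ΔU = (3.32)(12.47)(719 − 554) = 6832 J.

Q ≈ 6830 J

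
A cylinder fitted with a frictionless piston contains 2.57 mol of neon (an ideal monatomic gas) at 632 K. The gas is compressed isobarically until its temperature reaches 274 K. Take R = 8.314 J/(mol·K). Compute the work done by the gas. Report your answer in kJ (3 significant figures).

Isobaric: W = P ΔV = nR ΔT.
W = (2.57)(8.314)(274 − 632) = -7649 J.

W ≈ -7.65 kJ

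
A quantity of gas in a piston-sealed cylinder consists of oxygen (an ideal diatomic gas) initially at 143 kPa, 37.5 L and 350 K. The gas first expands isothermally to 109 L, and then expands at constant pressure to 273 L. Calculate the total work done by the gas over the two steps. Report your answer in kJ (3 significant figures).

W_total ≈ 13.8 kJ

Step 1 (isothermal): W = P₁V₁ ln(V₂/V₁) = (5362) ln(109/37.5) = 5722 J.
After step 1: P = 49.2 kPa, V = 109 L, T = 350 K.
Step 2 (isobaric): W = PΔV = (49.2 kPa)(273 − 109 L) = 8068 J.
W_total = 5722 + 8068 = 13790 J.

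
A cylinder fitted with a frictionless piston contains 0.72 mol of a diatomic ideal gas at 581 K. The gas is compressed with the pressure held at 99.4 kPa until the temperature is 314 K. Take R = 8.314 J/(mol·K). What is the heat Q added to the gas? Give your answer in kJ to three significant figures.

Isobaric: W = nRΔT = (0.72)(8.314)(-267) = -1598 J.
ΔU = nCᵥΔT with Cᵥ = 5R/2: ΔU = (0.72)(20.79)(-267) = -3996 J.
Q = ΔU + W = -3996 − 1598 = -5594 J.

Q ≈ -5.59 kJ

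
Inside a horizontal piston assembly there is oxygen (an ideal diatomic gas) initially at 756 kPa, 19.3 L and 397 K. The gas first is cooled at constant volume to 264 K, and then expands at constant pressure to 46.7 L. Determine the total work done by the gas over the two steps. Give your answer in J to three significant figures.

Step 1 (isochoric): W = 0 (constant volume).
After step 1: P = 502.7 kPa (V unchanged).
Step 2 (isobaric): W = PΔV = (502.7 kPa)(46.7 − 19.3 L) = 13775 J.
W_total = 0 + 13775 = 13775 J.

W_total ≈ 13800 J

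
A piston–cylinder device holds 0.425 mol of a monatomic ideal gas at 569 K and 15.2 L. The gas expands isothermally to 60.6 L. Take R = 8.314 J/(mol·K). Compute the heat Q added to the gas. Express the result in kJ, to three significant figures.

Isothermal ⇒ ΔU = 0, so Q = W = nRT ln(V₂/V₁).
Q = (0.425)(8.314)(569) ln(60.6/15.2) = 2011 × 1.383 = 2781 J.

Q ≈ 2.78 kJ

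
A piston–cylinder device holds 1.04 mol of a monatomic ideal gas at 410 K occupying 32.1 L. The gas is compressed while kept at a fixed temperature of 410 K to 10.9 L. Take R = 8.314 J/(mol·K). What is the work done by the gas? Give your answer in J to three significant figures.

Isothermal: W = nRT ln(V₂/V₁).
W = (1.04)(8.314)(410) × ln(10.9/32.1)
  = 3545 × -1.08
W_by_gas = -3829 J.

W ≈ -3830 J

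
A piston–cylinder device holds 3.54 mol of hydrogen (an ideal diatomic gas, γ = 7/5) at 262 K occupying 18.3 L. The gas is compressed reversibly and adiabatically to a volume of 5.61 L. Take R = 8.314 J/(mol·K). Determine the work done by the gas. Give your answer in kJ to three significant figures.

W ≈ -11.7 kJ

Adiabatic: TV^(γ−1) = const with γ = 7/5.
T₂ = T₁ (V₁/V₂)^(γ−1) = 262 × (18.3/5.61)^0.4 = 262 × 1.605 = 420.4 K.
W_by = nCᵥ(T₁ − T₂) = (3.54)(20.79)(262 − 420.4) = -11657 J.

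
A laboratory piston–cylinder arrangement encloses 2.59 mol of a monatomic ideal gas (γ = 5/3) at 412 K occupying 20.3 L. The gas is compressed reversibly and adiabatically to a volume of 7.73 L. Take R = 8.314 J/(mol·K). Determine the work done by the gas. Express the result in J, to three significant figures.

Adiabatic: TV^(γ−1) = const with γ = 5/3.
T₂ = T₁ (V₁/V₂)^(γ−1) = 412 × (20.3/7.73)^0.667 = 412 × 1.903 = 784.2 K.
W_by = nCᵥ(T₁ − T₂) = (2.59)(12.47)(412 − 784.2) = -12023 J.

W ≈ -12000 J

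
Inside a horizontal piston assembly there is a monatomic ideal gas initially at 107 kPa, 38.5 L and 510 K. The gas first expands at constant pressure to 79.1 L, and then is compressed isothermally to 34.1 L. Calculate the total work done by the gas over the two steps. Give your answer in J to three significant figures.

Step 1 (isobaric): W = PΔV = (107 kPa)(79.1 − 38.5 L) = 4344 J.
After step 1: P = 107 kPa, V = 79.1 L, T = 1048 K.
Step 2 (isothermal): W = P₁V₁ ln(V₂/V₁) = (8464) ln(34.1/79.1) = -7121 J.
W_total = 4344 − 7121 = -2777 J.

W_total ≈ -2780 J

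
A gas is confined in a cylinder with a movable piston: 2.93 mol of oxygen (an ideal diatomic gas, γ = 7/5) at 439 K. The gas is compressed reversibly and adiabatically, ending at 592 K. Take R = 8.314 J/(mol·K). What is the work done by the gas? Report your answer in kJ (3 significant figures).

Adiabatic ⇒ Q = 0, so W_by = −ΔU = nCᵥ(T₁ − T₂).
Cᵥ = 5R/2 = 20.79 J/(mol·K).
W = (2.93)(20.79)(439 − 592) = -9318 J.

W ≈ -9.32 kJ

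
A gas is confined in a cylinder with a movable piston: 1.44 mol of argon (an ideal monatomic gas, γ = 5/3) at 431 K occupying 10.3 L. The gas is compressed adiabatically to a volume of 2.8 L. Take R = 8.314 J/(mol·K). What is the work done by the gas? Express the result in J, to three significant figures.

Adiabatic: TV^(γ−1) = const with γ = 5/3.
T₂ = T₁ (V₁/V₂)^(γ−1) = 431 × (10.3/2.8)^0.667 = 431 × 2.383 = 1027 K.
W_by = nCᵥ(T₁ − T₂) = (1.44)(12.47)(431 − 1027) = -10704 J.

W ≈ -10700 J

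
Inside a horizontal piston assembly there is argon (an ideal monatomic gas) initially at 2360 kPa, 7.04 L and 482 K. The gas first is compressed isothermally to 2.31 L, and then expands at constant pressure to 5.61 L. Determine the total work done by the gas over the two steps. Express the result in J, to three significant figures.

W_total ≈ 5220 J

Step 1 (isothermal): W = P₁V₁ ln(V₂/V₁) = (16614) ln(2.31/7.04) = -18514 J.
After step 1: P = 7192 kPa, V = 2.31 L, T = 482 K.
Step 2 (isobaric): W = PΔV = (7192 kPa)(5.61 − 2.31 L) = 23735 J.
W_total = -18514 + 23735 = 5220 J.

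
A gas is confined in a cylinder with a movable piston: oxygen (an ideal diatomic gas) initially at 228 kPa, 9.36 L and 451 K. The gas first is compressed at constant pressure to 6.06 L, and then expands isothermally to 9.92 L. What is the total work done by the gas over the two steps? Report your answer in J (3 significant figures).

W_total ≈ -71.4 J

Step 1 (isobaric): W = PΔV = (228 kPa)(6.06 − 9.36 L) = -752.4 J.
After step 1: P = 228 kPa, V = 6.06 L, T = 292 K.
Step 2 (isothermal): W = P₁V₁ ln(V₂/V₁) = (1382) ln(9.92/6.06) = 681 J.
W_total = -752.4 + 681 = -71.45 J.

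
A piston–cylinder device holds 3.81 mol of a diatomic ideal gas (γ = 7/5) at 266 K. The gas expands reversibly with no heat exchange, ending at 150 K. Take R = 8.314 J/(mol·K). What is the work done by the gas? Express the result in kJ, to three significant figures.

W ≈ 9.19 kJ

Adiabatic ⇒ Q = 0, so W_by = −ΔU = nCᵥ(T₁ − T₂).
Cᵥ = 5R/2 = 20.79 J/(mol·K).
W = (3.81)(20.79)(266 − 150) = 9186 J.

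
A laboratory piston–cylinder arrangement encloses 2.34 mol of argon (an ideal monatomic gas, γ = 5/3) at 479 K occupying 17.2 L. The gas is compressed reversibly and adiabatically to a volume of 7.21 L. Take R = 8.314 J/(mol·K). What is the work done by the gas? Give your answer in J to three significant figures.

W ≈ -11000 J

Adiabatic: TV^(γ−1) = const with γ = 5/3.
T₂ = T₁ (V₁/V₂)^(γ−1) = 479 × (17.2/7.21)^0.667 = 479 × 1.785 = 855.2 K.
W_by = nCᵥ(T₁ − T₂) = (2.34)(12.47)(479 − 855.2) = -10978 J.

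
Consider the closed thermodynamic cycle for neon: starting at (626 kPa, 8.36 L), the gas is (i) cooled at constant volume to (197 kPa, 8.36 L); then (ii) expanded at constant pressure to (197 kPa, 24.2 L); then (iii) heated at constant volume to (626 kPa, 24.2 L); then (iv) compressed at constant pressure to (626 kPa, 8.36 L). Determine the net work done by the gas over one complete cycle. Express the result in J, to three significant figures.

W_net ≈ -6800 J

Constant-volume legs do no work.
W(ii) = (197)(24.2 − 8.36) = 3120 J; W(iv) = (626)(8.36 − 24.2) = -9916 J.
W_net = 3120 − 9916 = -6795 J (the counter-clockwise enclosed area).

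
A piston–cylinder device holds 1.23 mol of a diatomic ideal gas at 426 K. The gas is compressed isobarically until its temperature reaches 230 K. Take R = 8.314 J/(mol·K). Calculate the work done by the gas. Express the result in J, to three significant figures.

W ≈ -2000 J

Isobaric: W = P ΔV = nR ΔT.
W = (1.23)(8.314)(230 − 426) = -2004 J.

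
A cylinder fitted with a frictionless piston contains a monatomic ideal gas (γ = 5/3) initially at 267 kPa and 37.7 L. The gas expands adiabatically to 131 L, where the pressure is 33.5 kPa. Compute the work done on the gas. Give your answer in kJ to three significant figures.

W ≈ -8.52 kJ

Adiabatic: W = (P₁V₁ − P₂V₂)/(γ − 1) with γ = 5/3.
P₁V₁ = 10066 J, P₂V₂ = 4388 J.
W = (10066 − 4388) / 0.6667 = 8516 J.
Work on gas = −W_by = -8516 J.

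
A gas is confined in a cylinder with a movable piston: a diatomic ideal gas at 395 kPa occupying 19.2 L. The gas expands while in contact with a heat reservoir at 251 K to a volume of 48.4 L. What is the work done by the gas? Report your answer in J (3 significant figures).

W ≈ 7010 J

Isothermal: W = nRT ln(V₂/V₁) = P₁V₁ ln(V₂/V₁).
P₁V₁ = (395 kPa)(19.2 L) = 7584 J.
W = 7584 × ln(48.4/19.2) = 7584 × 0.9246
W_by_gas = 7012 J.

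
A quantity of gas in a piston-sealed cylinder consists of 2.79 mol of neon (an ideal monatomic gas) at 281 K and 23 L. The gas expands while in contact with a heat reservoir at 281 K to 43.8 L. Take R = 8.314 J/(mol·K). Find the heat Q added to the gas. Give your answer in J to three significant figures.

Q ≈ 4200 J

Isothermal ⇒ ΔU = 0, so Q = W = nRT ln(V₂/V₁).
Q = (2.79)(8.314)(281) ln(43.8/23) = 6518 × 0.6441 = 4199 J.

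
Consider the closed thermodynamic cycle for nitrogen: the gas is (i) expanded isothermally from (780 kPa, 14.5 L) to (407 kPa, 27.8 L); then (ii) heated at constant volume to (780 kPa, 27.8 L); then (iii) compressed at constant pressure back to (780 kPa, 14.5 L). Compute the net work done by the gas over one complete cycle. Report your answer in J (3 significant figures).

Leg (i): W = PᵢVᵢ ln(V_f/Vᵢ) = (11310) ln(27.8/14.5) = 7362 J.
Leg (ii): W = 0.
Leg (iii): W = PΔV = (780)(14.5 − 27.8) = -10374 J.
W_net = 7362 − 10374 = -3012 J.

W_net ≈ -3010 J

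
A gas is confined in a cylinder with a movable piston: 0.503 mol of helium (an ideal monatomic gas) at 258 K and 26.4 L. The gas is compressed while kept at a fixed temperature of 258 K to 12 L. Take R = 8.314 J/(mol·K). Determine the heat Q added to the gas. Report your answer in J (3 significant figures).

Isothermal ⇒ ΔU = 0, so Q = W = nRT ln(V₂/V₁).
Q = (0.503)(8.314)(258) ln(12/26.4) = 1079 × -0.7885 = -850.7 J.

Q ≈ -851 J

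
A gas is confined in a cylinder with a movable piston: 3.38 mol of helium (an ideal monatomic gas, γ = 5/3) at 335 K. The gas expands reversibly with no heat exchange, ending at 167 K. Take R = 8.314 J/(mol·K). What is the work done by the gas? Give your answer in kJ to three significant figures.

W ≈ 7.08 kJ

Adiabatic ⇒ Q = 0, so W_by = −ΔU = nCᵥ(T₁ − T₂).
Cᵥ = 3R/2 = 12.47 J/(mol·K).
W = (3.38)(12.47)(335 − 167) = 7082 J.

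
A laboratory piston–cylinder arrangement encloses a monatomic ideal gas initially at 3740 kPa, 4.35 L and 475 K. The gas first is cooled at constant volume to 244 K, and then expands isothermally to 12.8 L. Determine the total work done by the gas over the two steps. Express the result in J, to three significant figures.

Step 1 (isochoric): W = 0 (constant volume).
After step 1: P = 1921 kPa (V unchanged).
Step 2 (isothermal): W = P₁V₁ ln(V₂/V₁) = (8357) ln(12.8/4.35) = 9020 J.
W_total = 0 + 9020 = 9020 J.

W_total ≈ 9020 J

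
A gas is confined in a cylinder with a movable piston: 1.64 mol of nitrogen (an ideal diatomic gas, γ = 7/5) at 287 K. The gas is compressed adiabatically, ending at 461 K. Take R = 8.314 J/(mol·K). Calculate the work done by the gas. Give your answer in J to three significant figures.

Adiabatic ⇒ Q = 0, so W_by = −ΔU = nCᵥ(T₁ − T₂).
Cᵥ = 5R/2 = 20.79 J/(mol·K).
W = (1.64)(20.79)(287 − 461) = -5931 J.

W ≈ -5930 J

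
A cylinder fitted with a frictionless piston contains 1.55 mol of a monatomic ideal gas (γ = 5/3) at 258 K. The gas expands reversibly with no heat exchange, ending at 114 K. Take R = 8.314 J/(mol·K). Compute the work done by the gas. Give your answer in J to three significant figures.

Adiabatic ⇒ Q = 0, so W_by = −ΔU = nCᵥ(T₁ − T₂).
Cᵥ = 3R/2 = 12.47 J/(mol·K).
W = (1.55)(12.47)(258 − 114) = 2784 J.

W ≈ 2780 J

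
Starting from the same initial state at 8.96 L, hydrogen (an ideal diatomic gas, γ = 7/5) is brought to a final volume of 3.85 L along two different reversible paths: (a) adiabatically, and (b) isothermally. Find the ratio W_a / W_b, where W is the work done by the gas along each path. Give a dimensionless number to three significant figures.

W_a / W_b ≈ 1.19

Path (a) adiabatic: W = P₁V₁(1 − (V₁/V₂)^(γ−1))/(γ−1) → W_a/(P₁V₁) = -1.005.
Path (b) isothermal: W = P₁V₁ ln(V₂/V₁) → W_b/(P₁V₁) = -0.8447.
W_a / W_b = -1.005 / -0.8447 = 1.19.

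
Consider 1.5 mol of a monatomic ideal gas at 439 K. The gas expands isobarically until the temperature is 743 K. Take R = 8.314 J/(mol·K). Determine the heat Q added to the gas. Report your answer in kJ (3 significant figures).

Isobaric: W = nRΔT = (1.5)(8.314)(304) = 3791 J.
ΔU = nCᵥΔT with Cᵥ = 3R/2: ΔU = (1.5)(12.47)(304) = 5687 J.
Q = ΔU + W = 5687 + 3791 = 9478 J.

Q ≈ 9.48 kJ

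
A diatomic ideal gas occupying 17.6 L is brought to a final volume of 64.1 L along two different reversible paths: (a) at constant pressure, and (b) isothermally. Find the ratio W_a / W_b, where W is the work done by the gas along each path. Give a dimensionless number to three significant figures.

W_a / W_b ≈ 2.04

Path (a) isobaric: W = P₁(V₂ − V₁) → W_a/(P₁V₁) = 2.642.
Path (b) isothermal: W = P₁V₁ ln(V₂/V₁) → W_b/(P₁V₁) = 1.293.
W_a / W_b = 2.642 / 1.293 = 2.044.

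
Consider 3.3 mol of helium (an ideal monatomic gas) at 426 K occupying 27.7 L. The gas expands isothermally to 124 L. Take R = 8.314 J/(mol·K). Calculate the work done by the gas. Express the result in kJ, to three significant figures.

Isothermal: W = nRT ln(V₂/V₁).
W = (3.3)(8.314)(426) × ln(124/27.7)
  = 11688 × 1.499
W_by_gas = 17518 J.

W ≈ 17.5 kJ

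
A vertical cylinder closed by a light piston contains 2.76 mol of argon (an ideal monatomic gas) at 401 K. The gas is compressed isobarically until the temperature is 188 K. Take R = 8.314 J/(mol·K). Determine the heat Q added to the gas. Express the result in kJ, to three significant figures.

Isobaric: W = nRΔT = (2.76)(8.314)(-213) = -4888 J.
ΔU = nCᵥΔT with Cᵥ = 3R/2: ΔU = (2.76)(12.47)(-213) = -7331 J.
Q = ΔU + W = -7331 − 4888 = -12219 J.

Q ≈ -12.2 kJ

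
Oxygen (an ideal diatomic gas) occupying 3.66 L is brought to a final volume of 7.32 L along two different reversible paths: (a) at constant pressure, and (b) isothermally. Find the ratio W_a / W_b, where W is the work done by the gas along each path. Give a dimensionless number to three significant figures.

Path (a) isobaric: W = P₁(V₂ − V₁) → W_a/(P₁V₁) = 1.
Path (b) isothermal: W = P₁V₁ ln(V₂/V₁) → W_b/(P₁V₁) = 0.6931.
W_a / W_b = 1 / 0.6931 = 1.443.

W_a / W_b ≈ 1.44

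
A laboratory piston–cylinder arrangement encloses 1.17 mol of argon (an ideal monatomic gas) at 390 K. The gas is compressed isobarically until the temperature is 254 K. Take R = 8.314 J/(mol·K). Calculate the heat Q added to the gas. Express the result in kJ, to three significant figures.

Q ≈ -3.31 kJ

Isobaric: W = nRΔT = (1.17)(8.314)(-136) = -1323 J.
ΔU = nCᵥΔT with Cᵥ = 3R/2: ΔU = (1.17)(12.47)(-136) = -1984 J.
Q = ΔU + W = -1984 − 1323 = -3307 J.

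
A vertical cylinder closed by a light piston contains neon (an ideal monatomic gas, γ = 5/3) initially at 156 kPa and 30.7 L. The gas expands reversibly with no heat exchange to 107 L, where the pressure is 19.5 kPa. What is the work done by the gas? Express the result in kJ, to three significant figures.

Adiabatic: W = (P₁V₁ − P₂V₂)/(γ − 1) with γ = 5/3.
P₁V₁ = 4789 J, P₂V₂ = 2086 J.
W = (4789 − 2086) / 0.6667 = 4054 J.

W ≈ 4.05 kJ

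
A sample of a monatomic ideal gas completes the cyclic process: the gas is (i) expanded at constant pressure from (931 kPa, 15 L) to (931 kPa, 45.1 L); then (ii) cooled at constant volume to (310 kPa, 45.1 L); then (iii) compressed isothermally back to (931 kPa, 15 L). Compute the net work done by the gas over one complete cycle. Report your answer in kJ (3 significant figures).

W_net ≈ 12.6 kJ

Leg (i): W = PΔV = (931)(45.1 − 15) = 28023 J.
Leg (ii): W = 0.
Leg (iii): W = PᵢVᵢ ln(V_f/Vᵢ) = (13981) ln(15/45.1) = -15391 J.
W_net = 28023 − 15391 = 12632 J.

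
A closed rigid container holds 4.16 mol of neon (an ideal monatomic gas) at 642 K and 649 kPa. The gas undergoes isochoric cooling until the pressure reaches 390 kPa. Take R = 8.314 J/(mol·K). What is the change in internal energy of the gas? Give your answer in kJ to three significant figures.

ΔU ≈ -13.3 kJ

Constant volume ⇒ W = 0, so Q = ΔU = nCᵥΔT with Cᵥ = 3R/2 = 12.47 J/(mol·K).
At constant V, T₂/T₁ = P₂/P₁ ⇒ ΔT = T₁(P₂/P₁ − 1) = 642·(390/649 − 1) = -256.2 K.
ΔU = (4.16)(12.47)(-256.2) = -13292 J.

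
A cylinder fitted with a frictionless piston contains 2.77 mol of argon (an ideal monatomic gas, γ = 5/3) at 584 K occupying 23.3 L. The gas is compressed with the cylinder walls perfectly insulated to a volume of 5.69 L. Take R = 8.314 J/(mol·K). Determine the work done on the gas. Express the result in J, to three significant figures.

Adiabatic: TV^(γ−1) = const with γ = 5/3.
T₂ = T₁ (V₁/V₂)^(γ−1) = 584 × (23.3/5.69)^0.667 = 584 × 2.56 = 1495 K.
W_by = nCᵥ(T₁ − T₂) = (2.77)(12.47)(584 − 1495) = -31462 J.
Work on gas = −W_by = 31462 J.

W ≈ 31500 J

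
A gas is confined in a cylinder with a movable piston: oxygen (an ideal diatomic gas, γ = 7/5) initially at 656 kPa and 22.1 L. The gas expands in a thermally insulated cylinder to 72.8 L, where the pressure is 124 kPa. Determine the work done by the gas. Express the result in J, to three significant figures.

W ≈ 13700 J

Adiabatic: W = (P₁V₁ − P₂V₂)/(γ − 1) with γ = 7/5.
P₁V₁ = 14498 J, P₂V₂ = 9027 J.
W = (14498 − 9027) / 0.4 = 13676 J.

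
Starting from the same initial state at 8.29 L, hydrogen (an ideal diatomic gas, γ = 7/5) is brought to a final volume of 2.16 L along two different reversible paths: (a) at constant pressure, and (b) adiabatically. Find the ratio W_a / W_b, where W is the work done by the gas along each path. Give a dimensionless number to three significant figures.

Path (a) isobaric: W = P₁(V₂ − V₁) → W_a/(P₁V₁) = -0.7394.
Path (b) adiabatic: W = P₁V₁(1 − (V₁/V₂)^(γ−1))/(γ−1) → W_b/(P₁V₁) = -1.781.
W_a / W_b = -0.7394 / -1.781 = 0.4151.

W_a / W_b ≈ 0.415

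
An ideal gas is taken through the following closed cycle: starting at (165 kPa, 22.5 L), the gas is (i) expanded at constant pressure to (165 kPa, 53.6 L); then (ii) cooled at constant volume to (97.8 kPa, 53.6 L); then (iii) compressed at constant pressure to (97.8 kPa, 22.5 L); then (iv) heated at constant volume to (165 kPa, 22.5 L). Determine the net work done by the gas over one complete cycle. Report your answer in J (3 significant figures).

W_net ≈ 2090 J

Constant-volume legs do no work.
W(i) = (165)(53.6 − 22.5) = 5132 J; W(iii) = (97.8)(22.5 − 53.6) = -3042 J.
W_net = 5132 − 3042 = 2090 J (the clockwise enclosed area).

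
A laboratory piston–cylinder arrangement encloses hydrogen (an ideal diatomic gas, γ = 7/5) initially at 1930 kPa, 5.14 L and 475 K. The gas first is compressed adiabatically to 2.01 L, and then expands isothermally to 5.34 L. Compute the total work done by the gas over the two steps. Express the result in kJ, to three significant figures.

Step 1 (adiabatic): W = (P₁V₁ − P₂V₂)/(γ−1) = (9920 − 14442)/0.4 = -11304 J.
After step 1: P = 7185 kPa, V = 2.01 L, T = 691.5 K.
Step 2 (isothermal): W = P₁V₁ ln(V₂/V₁) = (14442) ln(5.34/2.01) = 14111 J.
W_total = -11304 + 14111 = 2807 J.

W_total ≈ 2.81 kJ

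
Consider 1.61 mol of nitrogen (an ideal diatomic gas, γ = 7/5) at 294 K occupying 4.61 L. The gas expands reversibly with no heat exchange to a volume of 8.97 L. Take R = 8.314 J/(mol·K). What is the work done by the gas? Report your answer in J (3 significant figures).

Adiabatic: TV^(γ−1) = const with γ = 7/5.
T₂ = T₁ (V₁/V₂)^(γ−1) = 294 × (4.61/8.97)^0.4 = 294 × 0.7662 = 225.3 K.
W_by = nCᵥ(T₁ − T₂) = (1.61)(20.79)(294 − 225.3) = 2300 J.

W ≈ 2300 J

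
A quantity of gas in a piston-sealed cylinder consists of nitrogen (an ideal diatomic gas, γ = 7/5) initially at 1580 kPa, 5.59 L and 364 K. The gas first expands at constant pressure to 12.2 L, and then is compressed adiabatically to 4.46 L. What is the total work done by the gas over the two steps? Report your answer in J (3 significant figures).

W_total ≈ -13400 J

Step 1 (isobaric): W = PΔV = (1580 kPa)(12.2 − 5.59 L) = 10444 J.
After step 1: P = 1580 kPa, V = 12.2 L, T = 794.4 K.
Step 2 (adiabatic): W = (P₁V₁ − P₂V₂)/(γ−1) = (19276 − 28829)/0.4 = -23882 J.
W_total = 10444 − 23882 = -13438 J.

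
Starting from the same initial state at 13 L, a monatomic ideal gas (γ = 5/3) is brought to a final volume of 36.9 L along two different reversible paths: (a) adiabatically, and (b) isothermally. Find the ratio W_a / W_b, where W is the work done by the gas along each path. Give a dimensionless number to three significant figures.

Path (a) adiabatic: W = P₁V₁(1 − (V₁/V₂)^(γ−1))/(γ−1) → W_a/(P₁V₁) = 0.7518.
Path (b) isothermal: W = P₁V₁ ln(V₂/V₁) → W_b/(P₁V₁) = 1.043.
W_a / W_b = 0.7518 / 1.043 = 0.7206.

W_a / W_b ≈ 0.721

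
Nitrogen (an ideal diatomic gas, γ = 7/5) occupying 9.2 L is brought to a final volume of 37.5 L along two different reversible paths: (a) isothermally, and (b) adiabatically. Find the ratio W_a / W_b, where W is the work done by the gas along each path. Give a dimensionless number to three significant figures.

W_a / W_b ≈ 1.31

Path (a) isothermal: W = P₁V₁ ln(V₂/V₁) → W_a/(P₁V₁) = 1.405.
Path (b) adiabatic: W = P₁V₁(1 − (V₁/V₂)^(γ−1))/(γ−1) → W_b/(P₁V₁) = 1.075.
W_a / W_b = 1.405 / 1.075 = 1.307.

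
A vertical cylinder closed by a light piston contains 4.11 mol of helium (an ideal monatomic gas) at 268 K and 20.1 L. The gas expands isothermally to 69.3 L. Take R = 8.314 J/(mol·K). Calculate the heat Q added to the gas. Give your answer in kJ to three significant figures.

Q ≈ 11.3 kJ

Isothermal ⇒ ΔU = 0, so Q = W = nRT ln(V₂/V₁).
Q = (4.11)(8.314)(268) ln(69.3/20.1) = 9158 × 1.238 = 11335 J.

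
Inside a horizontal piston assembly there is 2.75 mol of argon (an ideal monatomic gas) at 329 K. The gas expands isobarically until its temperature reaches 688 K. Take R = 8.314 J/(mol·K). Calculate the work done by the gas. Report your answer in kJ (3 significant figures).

Isobaric: W = P ΔV = nR ΔT.
W = (2.75)(8.314)(688 − 329) = 8208 J.

W ≈ 8.21 kJ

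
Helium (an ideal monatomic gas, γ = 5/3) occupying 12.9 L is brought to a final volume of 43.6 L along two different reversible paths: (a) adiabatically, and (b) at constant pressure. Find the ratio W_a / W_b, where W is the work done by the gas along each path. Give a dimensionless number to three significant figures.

W_a / W_b ≈ 0.350

Path (a) adiabatic: W = P₁V₁(1 − (V₁/V₂)^(γ−1))/(γ−1) → W_a/(P₁V₁) = 0.834.
Path (b) isobaric: W = P₁(V₂ − V₁) → W_b/(P₁V₁) = 2.38.
W_a / W_b = 0.834 / 2.38 = 0.3504.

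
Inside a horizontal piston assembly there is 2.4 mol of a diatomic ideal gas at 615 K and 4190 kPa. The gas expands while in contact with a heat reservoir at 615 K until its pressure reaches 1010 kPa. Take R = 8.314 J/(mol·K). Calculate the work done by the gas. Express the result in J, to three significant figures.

Isothermal process: W = nRT ln(V₂/V₁) = nRT ln(P₁/P₂).
W = (2.4)(8.314)(615) × ln(4190/1010)
  = 12271 × ln(4.149) = 12271 × 1.423
W_by_gas = 17459 J.

W ≈ 17500 J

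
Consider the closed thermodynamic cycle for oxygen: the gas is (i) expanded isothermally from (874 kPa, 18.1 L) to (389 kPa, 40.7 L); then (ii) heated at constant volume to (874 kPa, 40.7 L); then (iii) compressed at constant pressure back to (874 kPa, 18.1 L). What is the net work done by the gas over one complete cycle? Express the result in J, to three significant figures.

W_net ≈ -6930 J

Leg (i): W = PᵢVᵢ ln(V_f/Vᵢ) = (15819) ln(40.7/18.1) = 12819 J.
Leg (ii): W = 0.
Leg (iii): W = PΔV = (874)(18.1 − 40.7) = -19752 J.
W_net = 12819 − 19752 = -6934 J.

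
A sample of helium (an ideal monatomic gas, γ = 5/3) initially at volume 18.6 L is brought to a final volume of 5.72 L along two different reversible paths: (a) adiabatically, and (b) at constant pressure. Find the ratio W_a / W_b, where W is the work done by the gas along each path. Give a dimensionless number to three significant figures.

Path (a) adiabatic: W = P₁V₁(1 − (V₁/V₂)^(γ−1))/(γ−1) → W_a/(P₁V₁) = -1.792.
Path (b) isobaric: W = P₁(V₂ − V₁) → W_b/(P₁V₁) = -0.6925.
W_a / W_b = -1.792 / -0.6925 = 2.588.

W_a / W_b ≈ 2.59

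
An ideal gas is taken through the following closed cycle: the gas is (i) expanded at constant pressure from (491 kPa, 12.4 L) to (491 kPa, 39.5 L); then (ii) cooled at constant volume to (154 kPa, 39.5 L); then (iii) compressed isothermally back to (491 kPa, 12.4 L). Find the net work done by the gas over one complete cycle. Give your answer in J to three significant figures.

W_net ≈ 6260 J

Leg (i): W = PΔV = (491)(39.5 − 12.4) = 13306 J.
Leg (ii): W = 0.
Leg (iii): W = PᵢVᵢ ln(V_f/Vᵢ) = (6083) ln(12.4/39.5) = -7048 J.
W_net = 13306 − 7048 = 6258 J.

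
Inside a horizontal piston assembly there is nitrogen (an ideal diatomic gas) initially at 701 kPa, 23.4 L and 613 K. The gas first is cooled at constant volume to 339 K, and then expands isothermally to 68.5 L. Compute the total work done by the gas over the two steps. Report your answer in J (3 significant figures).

Step 1 (isochoric): W = 0 (constant volume).
After step 1: P = 387.7 kPa (V unchanged).
Step 2 (isothermal): W = P₁V₁ ln(V₂/V₁) = (9071) ln(68.5/23.4) = 9744 J.
W_total = 0 + 9744 = 9744 J.

W_total ≈ 9740 J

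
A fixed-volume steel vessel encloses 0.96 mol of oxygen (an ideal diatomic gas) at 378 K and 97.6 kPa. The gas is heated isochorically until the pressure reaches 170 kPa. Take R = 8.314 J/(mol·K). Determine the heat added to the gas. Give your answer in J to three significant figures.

Q ≈ 5600 J

Constant volume ⇒ W = 0, so Q = ΔU = nCᵥΔT with Cᵥ = 5R/2 = 20.79 J/(mol·K).
At constant V, T₂/T₁ = P₂/P₁ ⇒ ΔT = T₁(P₂/P₁ − 1) = 378·(170/97.6 − 1) = 280.4 K.
ΔU = (0.96)(20.79)(280.4) = 5595 J.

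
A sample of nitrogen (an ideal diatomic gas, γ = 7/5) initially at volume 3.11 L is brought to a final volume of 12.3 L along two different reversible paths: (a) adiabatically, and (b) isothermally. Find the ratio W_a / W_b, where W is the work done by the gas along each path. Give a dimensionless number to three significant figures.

W_a / W_b ≈ 0.769

Path (a) adiabatic: W = P₁V₁(1 − (V₁/V₂)^(γ−1))/(γ−1) → W_a/(P₁V₁) = 1.058.
Path (b) isothermal: W = P₁V₁ ln(V₂/V₁) → W_b/(P₁V₁) = 1.375.
W_a / W_b = 1.058 / 1.375 = 0.7692.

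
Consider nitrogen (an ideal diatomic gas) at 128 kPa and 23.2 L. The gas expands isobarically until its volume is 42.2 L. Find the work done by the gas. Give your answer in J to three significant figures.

W ≈ 2430 J

Isobaric: W = P ΔV.
W = (128 kPa)(42.2 − 23.2 L) = (128)(19) = 2432 J.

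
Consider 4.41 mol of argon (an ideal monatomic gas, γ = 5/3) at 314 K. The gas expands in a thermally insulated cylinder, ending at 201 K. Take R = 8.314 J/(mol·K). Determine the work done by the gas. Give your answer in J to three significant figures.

W ≈ 6210 J

Adiabatic ⇒ Q = 0, so W_by = −ΔU = nCᵥ(T₁ − T₂).
Cᵥ = 3R/2 = 12.47 J/(mol·K).
W = (4.41)(12.47)(314 − 201) = 6215 J.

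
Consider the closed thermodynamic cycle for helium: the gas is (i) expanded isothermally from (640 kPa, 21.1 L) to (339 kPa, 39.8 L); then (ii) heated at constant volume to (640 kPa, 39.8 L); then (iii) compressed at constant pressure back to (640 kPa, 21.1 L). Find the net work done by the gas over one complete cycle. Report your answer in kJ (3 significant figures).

W_net ≈ -3.40 kJ

Leg (i): W = PᵢVᵢ ln(V_f/Vᵢ) = (13504) ln(39.8/21.1) = 8570 J.
Leg (ii): W = 0.
Leg (iii): W = PΔV = (640)(21.1 − 39.8) = -11968 J.
W_net = 8570 − 11968 = -3398 J.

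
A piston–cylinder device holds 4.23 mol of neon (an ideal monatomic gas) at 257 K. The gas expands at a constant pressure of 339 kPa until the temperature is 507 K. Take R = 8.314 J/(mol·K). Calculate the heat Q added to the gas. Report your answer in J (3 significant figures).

Isobaric: W = nRΔT = (4.23)(8.314)(250) = 8792 J.
ΔU = nCᵥΔT with Cᵥ = 3R/2: ΔU = (4.23)(12.47)(250) = 13188 J.
Q = ΔU + W = 13188 + 8792 = 21980 J.

Q ≈ 22000 J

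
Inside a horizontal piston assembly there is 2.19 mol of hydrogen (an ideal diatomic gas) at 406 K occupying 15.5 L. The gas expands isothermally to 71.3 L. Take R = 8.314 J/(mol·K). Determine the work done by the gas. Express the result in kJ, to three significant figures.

Isothermal: W = nRT ln(V₂/V₁).
W = (2.19)(8.314)(406) × ln(71.3/15.5)
  = 7392 × 1.526
W_by_gas = 11281 J.

W ≈ 11.3 kJ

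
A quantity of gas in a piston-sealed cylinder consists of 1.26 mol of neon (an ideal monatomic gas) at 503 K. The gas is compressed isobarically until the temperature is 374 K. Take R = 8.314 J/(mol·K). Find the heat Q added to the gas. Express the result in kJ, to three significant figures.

Q ≈ -3.38 kJ

Isobaric: W = nRΔT = (1.26)(8.314)(-129) = -1351 J.
ΔU = nCᵥΔT with Cᵥ = 3R/2: ΔU = (1.26)(12.47)(-129) = -2027 J.
Q = ΔU + W = -2027 − 1351 = -3378 J.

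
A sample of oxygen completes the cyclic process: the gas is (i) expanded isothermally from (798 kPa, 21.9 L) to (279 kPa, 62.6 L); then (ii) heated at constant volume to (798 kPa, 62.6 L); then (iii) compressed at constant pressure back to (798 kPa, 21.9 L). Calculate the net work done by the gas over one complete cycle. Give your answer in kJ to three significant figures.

W_net ≈ -14.1 kJ

Leg (i): W = PᵢVᵢ ln(V_f/Vᵢ) = (17476) ln(62.6/21.9) = 18355 J.
Leg (ii): W = 0.
Leg (iii): W = PΔV = (798)(21.9 − 62.6) = -32479 J.
W_net = 18355 − 32479 = -14124 J.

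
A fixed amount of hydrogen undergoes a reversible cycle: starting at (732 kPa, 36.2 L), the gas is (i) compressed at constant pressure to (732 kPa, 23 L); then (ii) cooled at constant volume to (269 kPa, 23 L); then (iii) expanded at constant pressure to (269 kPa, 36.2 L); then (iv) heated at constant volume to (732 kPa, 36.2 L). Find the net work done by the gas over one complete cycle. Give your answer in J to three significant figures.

Constant-volume legs do no work.
W(i) = (732)(23 − 36.2) = -9662 J; W(iii) = (269)(36.2 − 23) = 3551 J.
W_net = -9662 + 3551 = -6112 J (the counter-clockwise enclosed area).

W_net ≈ -6110 J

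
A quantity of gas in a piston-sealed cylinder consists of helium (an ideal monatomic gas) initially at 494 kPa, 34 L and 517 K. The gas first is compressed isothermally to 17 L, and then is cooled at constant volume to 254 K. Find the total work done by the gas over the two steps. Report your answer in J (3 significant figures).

W_total ≈ -11600 J

Step 1 (isothermal): W = P₁V₁ ln(V₂/V₁) = (16796) ln(17/34) = -11642 J.
Step 2 (isochoric): W = 0 (constant volume).
W_total = -11642 + 0 = -11642 J.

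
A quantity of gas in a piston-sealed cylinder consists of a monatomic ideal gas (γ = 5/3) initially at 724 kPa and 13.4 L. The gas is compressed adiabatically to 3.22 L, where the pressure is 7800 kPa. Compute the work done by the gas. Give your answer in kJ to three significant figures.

Adiabatic: W = (P₁V₁ − P₂V₂)/(γ − 1) with γ = 5/3.
P₁V₁ = 9702 J, P₂V₂ = 25116 J.
W = (9702 − 25116) / 0.6667 = -23122 J.

W ≈ -23.1 kJ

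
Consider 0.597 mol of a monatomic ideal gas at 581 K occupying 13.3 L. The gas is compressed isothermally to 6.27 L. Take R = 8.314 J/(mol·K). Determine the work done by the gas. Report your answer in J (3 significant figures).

Isothermal: W = nRT ln(V₂/V₁).
W = (0.597)(8.314)(581) × ln(6.27/13.3)
  = 2884 × -0.752
W_by_gas = -2169 J.

W ≈ -2170 J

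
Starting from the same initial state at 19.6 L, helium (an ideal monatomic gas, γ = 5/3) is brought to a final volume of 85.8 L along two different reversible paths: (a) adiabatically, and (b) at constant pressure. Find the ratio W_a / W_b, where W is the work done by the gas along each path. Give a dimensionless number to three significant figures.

Path (a) adiabatic: W = P₁V₁(1 − (V₁/V₂)^(γ−1))/(γ−1) → W_a/(P₁V₁) = 0.9395.
Path (b) isobaric: W = P₁(V₂ − V₁) → W_b/(P₁V₁) = 3.378.
W_a / W_b = 0.9395 / 3.378 = 0.2781.

W_a / W_b ≈ 0.278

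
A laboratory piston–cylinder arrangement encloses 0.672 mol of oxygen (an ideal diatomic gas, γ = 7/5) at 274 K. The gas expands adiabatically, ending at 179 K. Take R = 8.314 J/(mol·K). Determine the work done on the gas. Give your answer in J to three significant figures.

Adiabatic ⇒ Q = 0, so W_by = −ΔU = nCᵥ(T₁ − T₂).
Cᵥ = 5R/2 = 20.79 J/(mol·K).
W = (0.672)(20.79)(274 − 179) = 1327 J.
Work on gas = −W_by = -1327 J.

W ≈ -1330 J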